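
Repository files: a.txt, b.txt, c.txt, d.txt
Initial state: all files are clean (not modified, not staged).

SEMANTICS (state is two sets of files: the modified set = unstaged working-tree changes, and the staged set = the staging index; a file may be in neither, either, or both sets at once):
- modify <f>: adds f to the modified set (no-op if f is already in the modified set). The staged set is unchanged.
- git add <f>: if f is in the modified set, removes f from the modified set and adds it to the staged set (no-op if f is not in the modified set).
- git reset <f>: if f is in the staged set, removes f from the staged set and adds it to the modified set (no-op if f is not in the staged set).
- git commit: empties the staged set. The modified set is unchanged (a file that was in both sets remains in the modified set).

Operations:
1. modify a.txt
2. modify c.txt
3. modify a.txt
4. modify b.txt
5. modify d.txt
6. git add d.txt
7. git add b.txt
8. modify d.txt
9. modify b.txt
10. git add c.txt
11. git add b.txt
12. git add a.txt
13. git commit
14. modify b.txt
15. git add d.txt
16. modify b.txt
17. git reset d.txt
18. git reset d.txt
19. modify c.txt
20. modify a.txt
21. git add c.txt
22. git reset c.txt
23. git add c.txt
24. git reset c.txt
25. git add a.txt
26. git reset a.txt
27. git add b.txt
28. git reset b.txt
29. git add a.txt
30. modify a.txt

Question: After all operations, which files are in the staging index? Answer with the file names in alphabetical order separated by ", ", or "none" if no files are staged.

After op 1 (modify a.txt): modified={a.txt} staged={none}
After op 2 (modify c.txt): modified={a.txt, c.txt} staged={none}
After op 3 (modify a.txt): modified={a.txt, c.txt} staged={none}
After op 4 (modify b.txt): modified={a.txt, b.txt, c.txt} staged={none}
After op 5 (modify d.txt): modified={a.txt, b.txt, c.txt, d.txt} staged={none}
After op 6 (git add d.txt): modified={a.txt, b.txt, c.txt} staged={d.txt}
After op 7 (git add b.txt): modified={a.txt, c.txt} staged={b.txt, d.txt}
After op 8 (modify d.txt): modified={a.txt, c.txt, d.txt} staged={b.txt, d.txt}
After op 9 (modify b.txt): modified={a.txt, b.txt, c.txt, d.txt} staged={b.txt, d.txt}
After op 10 (git add c.txt): modified={a.txt, b.txt, d.txt} staged={b.txt, c.txt, d.txt}
After op 11 (git add b.txt): modified={a.txt, d.txt} staged={b.txt, c.txt, d.txt}
After op 12 (git add a.txt): modified={d.txt} staged={a.txt, b.txt, c.txt, d.txt}
After op 13 (git commit): modified={d.txt} staged={none}
After op 14 (modify b.txt): modified={b.txt, d.txt} staged={none}
After op 15 (git add d.txt): modified={b.txt} staged={d.txt}
After op 16 (modify b.txt): modified={b.txt} staged={d.txt}
After op 17 (git reset d.txt): modified={b.txt, d.txt} staged={none}
After op 18 (git reset d.txt): modified={b.txt, d.txt} staged={none}
After op 19 (modify c.txt): modified={b.txt, c.txt, d.txt} staged={none}
After op 20 (modify a.txt): modified={a.txt, b.txt, c.txt, d.txt} staged={none}
After op 21 (git add c.txt): modified={a.txt, b.txt, d.txt} staged={c.txt}
After op 22 (git reset c.txt): modified={a.txt, b.txt, c.txt, d.txt} staged={none}
After op 23 (git add c.txt): modified={a.txt, b.txt, d.txt} staged={c.txt}
After op 24 (git reset c.txt): modified={a.txt, b.txt, c.txt, d.txt} staged={none}
After op 25 (git add a.txt): modified={b.txt, c.txt, d.txt} staged={a.txt}
After op 26 (git reset a.txt): modified={a.txt, b.txt, c.txt, d.txt} staged={none}
After op 27 (git add b.txt): modified={a.txt, c.txt, d.txt} staged={b.txt}
After op 28 (git reset b.txt): modified={a.txt, b.txt, c.txt, d.txt} staged={none}
After op 29 (git add a.txt): modified={b.txt, c.txt, d.txt} staged={a.txt}
After op 30 (modify a.txt): modified={a.txt, b.txt, c.txt, d.txt} staged={a.txt}

Answer: a.txt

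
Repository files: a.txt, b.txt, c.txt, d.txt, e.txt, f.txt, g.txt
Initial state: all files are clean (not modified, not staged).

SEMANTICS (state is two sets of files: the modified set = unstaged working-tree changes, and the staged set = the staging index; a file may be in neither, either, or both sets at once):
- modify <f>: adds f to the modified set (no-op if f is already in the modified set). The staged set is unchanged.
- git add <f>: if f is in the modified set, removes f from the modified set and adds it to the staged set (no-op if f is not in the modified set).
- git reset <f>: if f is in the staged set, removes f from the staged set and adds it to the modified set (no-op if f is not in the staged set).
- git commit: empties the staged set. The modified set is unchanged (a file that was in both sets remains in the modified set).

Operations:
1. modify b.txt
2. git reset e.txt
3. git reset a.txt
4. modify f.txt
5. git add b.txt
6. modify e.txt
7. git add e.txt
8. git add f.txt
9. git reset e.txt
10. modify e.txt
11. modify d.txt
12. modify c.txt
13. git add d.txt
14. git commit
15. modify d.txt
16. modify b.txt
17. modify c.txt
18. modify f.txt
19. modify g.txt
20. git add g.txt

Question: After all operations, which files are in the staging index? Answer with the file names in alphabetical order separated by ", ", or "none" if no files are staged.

Answer: g.txt

Derivation:
After op 1 (modify b.txt): modified={b.txt} staged={none}
After op 2 (git reset e.txt): modified={b.txt} staged={none}
After op 3 (git reset a.txt): modified={b.txt} staged={none}
After op 4 (modify f.txt): modified={b.txt, f.txt} staged={none}
After op 5 (git add b.txt): modified={f.txt} staged={b.txt}
After op 6 (modify e.txt): modified={e.txt, f.txt} staged={b.txt}
After op 7 (git add e.txt): modified={f.txt} staged={b.txt, e.txt}
After op 8 (git add f.txt): modified={none} staged={b.txt, e.txt, f.txt}
After op 9 (git reset e.txt): modified={e.txt} staged={b.txt, f.txt}
After op 10 (modify e.txt): modified={e.txt} staged={b.txt, f.txt}
After op 11 (modify d.txt): modified={d.txt, e.txt} staged={b.txt, f.txt}
After op 12 (modify c.txt): modified={c.txt, d.txt, e.txt} staged={b.txt, f.txt}
After op 13 (git add d.txt): modified={c.txt, e.txt} staged={b.txt, d.txt, f.txt}
After op 14 (git commit): modified={c.txt, e.txt} staged={none}
After op 15 (modify d.txt): modified={c.txt, d.txt, e.txt} staged={none}
After op 16 (modify b.txt): modified={b.txt, c.txt, d.txt, e.txt} staged={none}
After op 17 (modify c.txt): modified={b.txt, c.txt, d.txt, e.txt} staged={none}
After op 18 (modify f.txt): modified={b.txt, c.txt, d.txt, e.txt, f.txt} staged={none}
After op 19 (modify g.txt): modified={b.txt, c.txt, d.txt, e.txt, f.txt, g.txt} staged={none}
After op 20 (git add g.txt): modified={b.txt, c.txt, d.txt, e.txt, f.txt} staged={g.txt}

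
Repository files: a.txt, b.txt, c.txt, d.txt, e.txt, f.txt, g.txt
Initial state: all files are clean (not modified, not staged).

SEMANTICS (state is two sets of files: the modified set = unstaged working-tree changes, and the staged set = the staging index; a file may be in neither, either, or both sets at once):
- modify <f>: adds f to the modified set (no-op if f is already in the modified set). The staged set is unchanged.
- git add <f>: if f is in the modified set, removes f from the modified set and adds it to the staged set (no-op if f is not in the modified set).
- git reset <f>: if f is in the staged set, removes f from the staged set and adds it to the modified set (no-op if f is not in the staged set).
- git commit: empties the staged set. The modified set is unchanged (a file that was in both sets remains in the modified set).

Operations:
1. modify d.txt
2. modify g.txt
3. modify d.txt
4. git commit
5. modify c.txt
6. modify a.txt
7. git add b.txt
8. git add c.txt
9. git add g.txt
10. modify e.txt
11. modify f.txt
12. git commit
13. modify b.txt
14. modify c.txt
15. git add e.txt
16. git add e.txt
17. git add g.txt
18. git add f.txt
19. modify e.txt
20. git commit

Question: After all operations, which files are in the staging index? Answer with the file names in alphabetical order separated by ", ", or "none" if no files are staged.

Answer: none

Derivation:
After op 1 (modify d.txt): modified={d.txt} staged={none}
After op 2 (modify g.txt): modified={d.txt, g.txt} staged={none}
After op 3 (modify d.txt): modified={d.txt, g.txt} staged={none}
After op 4 (git commit): modified={d.txt, g.txt} staged={none}
After op 5 (modify c.txt): modified={c.txt, d.txt, g.txt} staged={none}
After op 6 (modify a.txt): modified={a.txt, c.txt, d.txt, g.txt} staged={none}
After op 7 (git add b.txt): modified={a.txt, c.txt, d.txt, g.txt} staged={none}
After op 8 (git add c.txt): modified={a.txt, d.txt, g.txt} staged={c.txt}
After op 9 (git add g.txt): modified={a.txt, d.txt} staged={c.txt, g.txt}
After op 10 (modify e.txt): modified={a.txt, d.txt, e.txt} staged={c.txt, g.txt}
After op 11 (modify f.txt): modified={a.txt, d.txt, e.txt, f.txt} staged={c.txt, g.txt}
After op 12 (git commit): modified={a.txt, d.txt, e.txt, f.txt} staged={none}
After op 13 (modify b.txt): modified={a.txt, b.txt, d.txt, e.txt, f.txt} staged={none}
After op 14 (modify c.txt): modified={a.txt, b.txt, c.txt, d.txt, e.txt, f.txt} staged={none}
After op 15 (git add e.txt): modified={a.txt, b.txt, c.txt, d.txt, f.txt} staged={e.txt}
After op 16 (git add e.txt): modified={a.txt, b.txt, c.txt, d.txt, f.txt} staged={e.txt}
After op 17 (git add g.txt): modified={a.txt, b.txt, c.txt, d.txt, f.txt} staged={e.txt}
After op 18 (git add f.txt): modified={a.txt, b.txt, c.txt, d.txt} staged={e.txt, f.txt}
After op 19 (modify e.txt): modified={a.txt, b.txt, c.txt, d.txt, e.txt} staged={e.txt, f.txt}
After op 20 (git commit): modified={a.txt, b.txt, c.txt, d.txt, e.txt} staged={none}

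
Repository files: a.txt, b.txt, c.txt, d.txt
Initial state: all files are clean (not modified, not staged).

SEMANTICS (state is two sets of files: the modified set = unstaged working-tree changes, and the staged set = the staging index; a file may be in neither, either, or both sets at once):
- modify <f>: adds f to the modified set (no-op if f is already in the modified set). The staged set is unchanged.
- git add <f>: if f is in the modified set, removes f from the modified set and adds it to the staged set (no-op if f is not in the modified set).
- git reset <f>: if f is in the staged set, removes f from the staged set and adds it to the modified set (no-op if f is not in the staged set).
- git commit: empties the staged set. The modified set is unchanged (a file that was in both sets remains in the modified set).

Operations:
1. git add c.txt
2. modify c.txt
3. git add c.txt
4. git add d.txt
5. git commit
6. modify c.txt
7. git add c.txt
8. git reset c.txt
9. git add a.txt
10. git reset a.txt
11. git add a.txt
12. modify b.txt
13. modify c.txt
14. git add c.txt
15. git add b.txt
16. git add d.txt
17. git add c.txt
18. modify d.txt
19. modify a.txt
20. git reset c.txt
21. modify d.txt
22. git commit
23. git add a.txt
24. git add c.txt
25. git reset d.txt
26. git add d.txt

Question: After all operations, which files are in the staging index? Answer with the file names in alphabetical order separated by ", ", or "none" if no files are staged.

After op 1 (git add c.txt): modified={none} staged={none}
After op 2 (modify c.txt): modified={c.txt} staged={none}
After op 3 (git add c.txt): modified={none} staged={c.txt}
After op 4 (git add d.txt): modified={none} staged={c.txt}
After op 5 (git commit): modified={none} staged={none}
After op 6 (modify c.txt): modified={c.txt} staged={none}
After op 7 (git add c.txt): modified={none} staged={c.txt}
After op 8 (git reset c.txt): modified={c.txt} staged={none}
After op 9 (git add a.txt): modified={c.txt} staged={none}
After op 10 (git reset a.txt): modified={c.txt} staged={none}
After op 11 (git add a.txt): modified={c.txt} staged={none}
After op 12 (modify b.txt): modified={b.txt, c.txt} staged={none}
After op 13 (modify c.txt): modified={b.txt, c.txt} staged={none}
After op 14 (git add c.txt): modified={b.txt} staged={c.txt}
After op 15 (git add b.txt): modified={none} staged={b.txt, c.txt}
After op 16 (git add d.txt): modified={none} staged={b.txt, c.txt}
After op 17 (git add c.txt): modified={none} staged={b.txt, c.txt}
After op 18 (modify d.txt): modified={d.txt} staged={b.txt, c.txt}
After op 19 (modify a.txt): modified={a.txt, d.txt} staged={b.txt, c.txt}
After op 20 (git reset c.txt): modified={a.txt, c.txt, d.txt} staged={b.txt}
After op 21 (modify d.txt): modified={a.txt, c.txt, d.txt} staged={b.txt}
After op 22 (git commit): modified={a.txt, c.txt, d.txt} staged={none}
After op 23 (git add a.txt): modified={c.txt, d.txt} staged={a.txt}
After op 24 (git add c.txt): modified={d.txt} staged={a.txt, c.txt}
After op 25 (git reset d.txt): modified={d.txt} staged={a.txt, c.txt}
After op 26 (git add d.txt): modified={none} staged={a.txt, c.txt, d.txt}

Answer: a.txt, c.txt, d.txt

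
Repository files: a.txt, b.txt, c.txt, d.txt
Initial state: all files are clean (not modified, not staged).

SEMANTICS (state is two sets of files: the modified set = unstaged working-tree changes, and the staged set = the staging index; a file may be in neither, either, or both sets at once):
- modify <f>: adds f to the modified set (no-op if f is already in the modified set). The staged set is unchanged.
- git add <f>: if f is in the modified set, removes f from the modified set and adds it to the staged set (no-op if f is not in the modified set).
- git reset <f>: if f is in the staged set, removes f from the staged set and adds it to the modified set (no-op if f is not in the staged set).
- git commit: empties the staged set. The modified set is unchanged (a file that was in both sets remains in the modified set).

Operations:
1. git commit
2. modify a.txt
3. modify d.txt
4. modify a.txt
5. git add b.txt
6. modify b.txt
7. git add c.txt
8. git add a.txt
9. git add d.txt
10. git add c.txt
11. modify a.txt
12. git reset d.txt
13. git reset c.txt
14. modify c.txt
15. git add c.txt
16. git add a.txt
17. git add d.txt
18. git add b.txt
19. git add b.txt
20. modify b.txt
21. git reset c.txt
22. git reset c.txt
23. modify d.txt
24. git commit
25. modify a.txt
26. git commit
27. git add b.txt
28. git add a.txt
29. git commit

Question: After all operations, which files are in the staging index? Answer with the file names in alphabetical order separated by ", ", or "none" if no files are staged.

Answer: none

Derivation:
After op 1 (git commit): modified={none} staged={none}
After op 2 (modify a.txt): modified={a.txt} staged={none}
After op 3 (modify d.txt): modified={a.txt, d.txt} staged={none}
After op 4 (modify a.txt): modified={a.txt, d.txt} staged={none}
After op 5 (git add b.txt): modified={a.txt, d.txt} staged={none}
After op 6 (modify b.txt): modified={a.txt, b.txt, d.txt} staged={none}
After op 7 (git add c.txt): modified={a.txt, b.txt, d.txt} staged={none}
After op 8 (git add a.txt): modified={b.txt, d.txt} staged={a.txt}
After op 9 (git add d.txt): modified={b.txt} staged={a.txt, d.txt}
After op 10 (git add c.txt): modified={b.txt} staged={a.txt, d.txt}
After op 11 (modify a.txt): modified={a.txt, b.txt} staged={a.txt, d.txt}
After op 12 (git reset d.txt): modified={a.txt, b.txt, d.txt} staged={a.txt}
After op 13 (git reset c.txt): modified={a.txt, b.txt, d.txt} staged={a.txt}
After op 14 (modify c.txt): modified={a.txt, b.txt, c.txt, d.txt} staged={a.txt}
After op 15 (git add c.txt): modified={a.txt, b.txt, d.txt} staged={a.txt, c.txt}
After op 16 (git add a.txt): modified={b.txt, d.txt} staged={a.txt, c.txt}
After op 17 (git add d.txt): modified={b.txt} staged={a.txt, c.txt, d.txt}
After op 18 (git add b.txt): modified={none} staged={a.txt, b.txt, c.txt, d.txt}
After op 19 (git add b.txt): modified={none} staged={a.txt, b.txt, c.txt, d.txt}
After op 20 (modify b.txt): modified={b.txt} staged={a.txt, b.txt, c.txt, d.txt}
After op 21 (git reset c.txt): modified={b.txt, c.txt} staged={a.txt, b.txt, d.txt}
After op 22 (git reset c.txt): modified={b.txt, c.txt} staged={a.txt, b.txt, d.txt}
After op 23 (modify d.txt): modified={b.txt, c.txt, d.txt} staged={a.txt, b.txt, d.txt}
After op 24 (git commit): modified={b.txt, c.txt, d.txt} staged={none}
After op 25 (modify a.txt): modified={a.txt, b.txt, c.txt, d.txt} staged={none}
After op 26 (git commit): modified={a.txt, b.txt, c.txt, d.txt} staged={none}
After op 27 (git add b.txt): modified={a.txt, c.txt, d.txt} staged={b.txt}
After op 28 (git add a.txt): modified={c.txt, d.txt} staged={a.txt, b.txt}
After op 29 (git commit): modified={c.txt, d.txt} staged={none}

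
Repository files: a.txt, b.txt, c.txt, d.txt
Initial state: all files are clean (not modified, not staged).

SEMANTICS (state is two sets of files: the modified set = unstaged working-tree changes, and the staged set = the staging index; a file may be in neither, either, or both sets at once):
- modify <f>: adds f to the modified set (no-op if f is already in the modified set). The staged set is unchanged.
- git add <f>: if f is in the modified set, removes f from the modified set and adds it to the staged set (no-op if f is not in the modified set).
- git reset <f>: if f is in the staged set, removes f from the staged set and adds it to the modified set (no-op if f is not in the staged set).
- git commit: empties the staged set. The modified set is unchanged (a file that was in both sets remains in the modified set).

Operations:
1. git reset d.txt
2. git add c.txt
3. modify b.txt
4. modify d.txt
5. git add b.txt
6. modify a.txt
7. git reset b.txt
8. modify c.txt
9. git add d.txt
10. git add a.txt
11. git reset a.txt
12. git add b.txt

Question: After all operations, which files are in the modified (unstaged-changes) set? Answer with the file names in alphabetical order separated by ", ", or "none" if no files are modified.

After op 1 (git reset d.txt): modified={none} staged={none}
After op 2 (git add c.txt): modified={none} staged={none}
After op 3 (modify b.txt): modified={b.txt} staged={none}
After op 4 (modify d.txt): modified={b.txt, d.txt} staged={none}
After op 5 (git add b.txt): modified={d.txt} staged={b.txt}
After op 6 (modify a.txt): modified={a.txt, d.txt} staged={b.txt}
After op 7 (git reset b.txt): modified={a.txt, b.txt, d.txt} staged={none}
After op 8 (modify c.txt): modified={a.txt, b.txt, c.txt, d.txt} staged={none}
After op 9 (git add d.txt): modified={a.txt, b.txt, c.txt} staged={d.txt}
After op 10 (git add a.txt): modified={b.txt, c.txt} staged={a.txt, d.txt}
After op 11 (git reset a.txt): modified={a.txt, b.txt, c.txt} staged={d.txt}
After op 12 (git add b.txt): modified={a.txt, c.txt} staged={b.txt, d.txt}

Answer: a.txt, c.txt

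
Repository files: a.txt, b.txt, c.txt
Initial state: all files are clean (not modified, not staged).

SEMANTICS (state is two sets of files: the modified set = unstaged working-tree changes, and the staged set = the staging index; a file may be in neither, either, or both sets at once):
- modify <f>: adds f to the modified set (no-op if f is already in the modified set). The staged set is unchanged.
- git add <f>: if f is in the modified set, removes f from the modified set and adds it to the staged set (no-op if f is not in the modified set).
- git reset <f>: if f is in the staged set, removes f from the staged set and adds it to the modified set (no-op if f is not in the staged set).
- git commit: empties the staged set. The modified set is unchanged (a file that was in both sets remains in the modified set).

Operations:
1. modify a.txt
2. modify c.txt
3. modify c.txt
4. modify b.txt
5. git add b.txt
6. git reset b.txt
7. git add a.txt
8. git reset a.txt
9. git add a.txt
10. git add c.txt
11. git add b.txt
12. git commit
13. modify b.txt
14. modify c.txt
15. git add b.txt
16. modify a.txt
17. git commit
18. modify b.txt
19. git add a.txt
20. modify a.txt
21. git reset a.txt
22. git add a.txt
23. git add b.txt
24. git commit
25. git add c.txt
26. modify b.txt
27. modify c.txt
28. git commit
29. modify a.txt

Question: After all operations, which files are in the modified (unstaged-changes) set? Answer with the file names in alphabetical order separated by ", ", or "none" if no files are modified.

After op 1 (modify a.txt): modified={a.txt} staged={none}
After op 2 (modify c.txt): modified={a.txt, c.txt} staged={none}
After op 3 (modify c.txt): modified={a.txt, c.txt} staged={none}
After op 4 (modify b.txt): modified={a.txt, b.txt, c.txt} staged={none}
After op 5 (git add b.txt): modified={a.txt, c.txt} staged={b.txt}
After op 6 (git reset b.txt): modified={a.txt, b.txt, c.txt} staged={none}
After op 7 (git add a.txt): modified={b.txt, c.txt} staged={a.txt}
After op 8 (git reset a.txt): modified={a.txt, b.txt, c.txt} staged={none}
After op 9 (git add a.txt): modified={b.txt, c.txt} staged={a.txt}
After op 10 (git add c.txt): modified={b.txt} staged={a.txt, c.txt}
After op 11 (git add b.txt): modified={none} staged={a.txt, b.txt, c.txt}
After op 12 (git commit): modified={none} staged={none}
After op 13 (modify b.txt): modified={b.txt} staged={none}
After op 14 (modify c.txt): modified={b.txt, c.txt} staged={none}
After op 15 (git add b.txt): modified={c.txt} staged={b.txt}
After op 16 (modify a.txt): modified={a.txt, c.txt} staged={b.txt}
After op 17 (git commit): modified={a.txt, c.txt} staged={none}
After op 18 (modify b.txt): modified={a.txt, b.txt, c.txt} staged={none}
After op 19 (git add a.txt): modified={b.txt, c.txt} staged={a.txt}
After op 20 (modify a.txt): modified={a.txt, b.txt, c.txt} staged={a.txt}
After op 21 (git reset a.txt): modified={a.txt, b.txt, c.txt} staged={none}
After op 22 (git add a.txt): modified={b.txt, c.txt} staged={a.txt}
After op 23 (git add b.txt): modified={c.txt} staged={a.txt, b.txt}
After op 24 (git commit): modified={c.txt} staged={none}
After op 25 (git add c.txt): modified={none} staged={c.txt}
After op 26 (modify b.txt): modified={b.txt} staged={c.txt}
After op 27 (modify c.txt): modified={b.txt, c.txt} staged={c.txt}
After op 28 (git commit): modified={b.txt, c.txt} staged={none}
After op 29 (modify a.txt): modified={a.txt, b.txt, c.txt} staged={none}

Answer: a.txt, b.txt, c.txt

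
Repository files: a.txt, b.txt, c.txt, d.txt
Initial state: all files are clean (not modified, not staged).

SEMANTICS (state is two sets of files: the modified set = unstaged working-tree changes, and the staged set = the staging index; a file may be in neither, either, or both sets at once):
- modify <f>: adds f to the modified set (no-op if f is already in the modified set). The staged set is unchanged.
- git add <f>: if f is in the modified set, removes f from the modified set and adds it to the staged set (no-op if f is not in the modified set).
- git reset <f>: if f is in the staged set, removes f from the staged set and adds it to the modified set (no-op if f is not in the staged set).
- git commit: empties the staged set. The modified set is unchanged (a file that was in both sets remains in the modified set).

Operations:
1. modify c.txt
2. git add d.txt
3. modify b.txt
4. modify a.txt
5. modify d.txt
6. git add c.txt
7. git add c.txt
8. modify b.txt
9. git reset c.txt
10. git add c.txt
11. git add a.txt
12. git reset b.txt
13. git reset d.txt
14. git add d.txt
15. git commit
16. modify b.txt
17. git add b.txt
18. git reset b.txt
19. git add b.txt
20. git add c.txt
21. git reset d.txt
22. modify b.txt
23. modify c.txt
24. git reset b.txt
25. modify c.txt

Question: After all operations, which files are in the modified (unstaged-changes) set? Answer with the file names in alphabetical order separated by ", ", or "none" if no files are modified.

Answer: b.txt, c.txt

Derivation:
After op 1 (modify c.txt): modified={c.txt} staged={none}
After op 2 (git add d.txt): modified={c.txt} staged={none}
After op 3 (modify b.txt): modified={b.txt, c.txt} staged={none}
After op 4 (modify a.txt): modified={a.txt, b.txt, c.txt} staged={none}
After op 5 (modify d.txt): modified={a.txt, b.txt, c.txt, d.txt} staged={none}
After op 6 (git add c.txt): modified={a.txt, b.txt, d.txt} staged={c.txt}
After op 7 (git add c.txt): modified={a.txt, b.txt, d.txt} staged={c.txt}
After op 8 (modify b.txt): modified={a.txt, b.txt, d.txt} staged={c.txt}
After op 9 (git reset c.txt): modified={a.txt, b.txt, c.txt, d.txt} staged={none}
After op 10 (git add c.txt): modified={a.txt, b.txt, d.txt} staged={c.txt}
After op 11 (git add a.txt): modified={b.txt, d.txt} staged={a.txt, c.txt}
After op 12 (git reset b.txt): modified={b.txt, d.txt} staged={a.txt, c.txt}
After op 13 (git reset d.txt): modified={b.txt, d.txt} staged={a.txt, c.txt}
After op 14 (git add d.txt): modified={b.txt} staged={a.txt, c.txt, d.txt}
After op 15 (git commit): modified={b.txt} staged={none}
After op 16 (modify b.txt): modified={b.txt} staged={none}
After op 17 (git add b.txt): modified={none} staged={b.txt}
After op 18 (git reset b.txt): modified={b.txt} staged={none}
After op 19 (git add b.txt): modified={none} staged={b.txt}
After op 20 (git add c.txt): modified={none} staged={b.txt}
After op 21 (git reset d.txt): modified={none} staged={b.txt}
After op 22 (modify b.txt): modified={b.txt} staged={b.txt}
After op 23 (modify c.txt): modified={b.txt, c.txt} staged={b.txt}
After op 24 (git reset b.txt): modified={b.txt, c.txt} staged={none}
After op 25 (modify c.txt): modified={b.txt, c.txt} staged={none}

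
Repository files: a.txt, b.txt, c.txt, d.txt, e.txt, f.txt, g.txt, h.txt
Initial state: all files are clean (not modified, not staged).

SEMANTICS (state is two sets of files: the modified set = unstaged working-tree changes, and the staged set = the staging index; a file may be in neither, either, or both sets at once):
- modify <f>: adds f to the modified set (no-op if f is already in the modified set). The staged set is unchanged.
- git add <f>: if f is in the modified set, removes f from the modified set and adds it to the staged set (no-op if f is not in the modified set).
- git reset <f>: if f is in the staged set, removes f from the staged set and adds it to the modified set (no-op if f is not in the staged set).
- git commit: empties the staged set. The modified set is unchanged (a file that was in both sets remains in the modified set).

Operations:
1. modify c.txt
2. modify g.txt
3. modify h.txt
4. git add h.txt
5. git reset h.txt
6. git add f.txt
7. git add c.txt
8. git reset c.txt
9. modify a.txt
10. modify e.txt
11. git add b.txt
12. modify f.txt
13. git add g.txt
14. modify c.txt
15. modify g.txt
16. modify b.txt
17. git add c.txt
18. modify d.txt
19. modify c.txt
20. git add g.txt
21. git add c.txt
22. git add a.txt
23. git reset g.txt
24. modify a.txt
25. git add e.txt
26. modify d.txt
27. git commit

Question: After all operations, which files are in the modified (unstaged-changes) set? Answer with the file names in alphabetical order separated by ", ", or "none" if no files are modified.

Answer: a.txt, b.txt, d.txt, f.txt, g.txt, h.txt

Derivation:
After op 1 (modify c.txt): modified={c.txt} staged={none}
After op 2 (modify g.txt): modified={c.txt, g.txt} staged={none}
After op 3 (modify h.txt): modified={c.txt, g.txt, h.txt} staged={none}
After op 4 (git add h.txt): modified={c.txt, g.txt} staged={h.txt}
After op 5 (git reset h.txt): modified={c.txt, g.txt, h.txt} staged={none}
After op 6 (git add f.txt): modified={c.txt, g.txt, h.txt} staged={none}
After op 7 (git add c.txt): modified={g.txt, h.txt} staged={c.txt}
After op 8 (git reset c.txt): modified={c.txt, g.txt, h.txt} staged={none}
After op 9 (modify a.txt): modified={a.txt, c.txt, g.txt, h.txt} staged={none}
After op 10 (modify e.txt): modified={a.txt, c.txt, e.txt, g.txt, h.txt} staged={none}
After op 11 (git add b.txt): modified={a.txt, c.txt, e.txt, g.txt, h.txt} staged={none}
After op 12 (modify f.txt): modified={a.txt, c.txt, e.txt, f.txt, g.txt, h.txt} staged={none}
After op 13 (git add g.txt): modified={a.txt, c.txt, e.txt, f.txt, h.txt} staged={g.txt}
After op 14 (modify c.txt): modified={a.txt, c.txt, e.txt, f.txt, h.txt} staged={g.txt}
After op 15 (modify g.txt): modified={a.txt, c.txt, e.txt, f.txt, g.txt, h.txt} staged={g.txt}
After op 16 (modify b.txt): modified={a.txt, b.txt, c.txt, e.txt, f.txt, g.txt, h.txt} staged={g.txt}
After op 17 (git add c.txt): modified={a.txt, b.txt, e.txt, f.txt, g.txt, h.txt} staged={c.txt, g.txt}
After op 18 (modify d.txt): modified={a.txt, b.txt, d.txt, e.txt, f.txt, g.txt, h.txt} staged={c.txt, g.txt}
After op 19 (modify c.txt): modified={a.txt, b.txt, c.txt, d.txt, e.txt, f.txt, g.txt, h.txt} staged={c.txt, g.txt}
After op 20 (git add g.txt): modified={a.txt, b.txt, c.txt, d.txt, e.txt, f.txt, h.txt} staged={c.txt, g.txt}
After op 21 (git add c.txt): modified={a.txt, b.txt, d.txt, e.txt, f.txt, h.txt} staged={c.txt, g.txt}
After op 22 (git add a.txt): modified={b.txt, d.txt, e.txt, f.txt, h.txt} staged={a.txt, c.txt, g.txt}
After op 23 (git reset g.txt): modified={b.txt, d.txt, e.txt, f.txt, g.txt, h.txt} staged={a.txt, c.txt}
After op 24 (modify a.txt): modified={a.txt, b.txt, d.txt, e.txt, f.txt, g.txt, h.txt} staged={a.txt, c.txt}
After op 25 (git add e.txt): modified={a.txt, b.txt, d.txt, f.txt, g.txt, h.txt} staged={a.txt, c.txt, e.txt}
After op 26 (modify d.txt): modified={a.txt, b.txt, d.txt, f.txt, g.txt, h.txt} staged={a.txt, c.txt, e.txt}
After op 27 (git commit): modified={a.txt, b.txt, d.txt, f.txt, g.txt, h.txt} staged={none}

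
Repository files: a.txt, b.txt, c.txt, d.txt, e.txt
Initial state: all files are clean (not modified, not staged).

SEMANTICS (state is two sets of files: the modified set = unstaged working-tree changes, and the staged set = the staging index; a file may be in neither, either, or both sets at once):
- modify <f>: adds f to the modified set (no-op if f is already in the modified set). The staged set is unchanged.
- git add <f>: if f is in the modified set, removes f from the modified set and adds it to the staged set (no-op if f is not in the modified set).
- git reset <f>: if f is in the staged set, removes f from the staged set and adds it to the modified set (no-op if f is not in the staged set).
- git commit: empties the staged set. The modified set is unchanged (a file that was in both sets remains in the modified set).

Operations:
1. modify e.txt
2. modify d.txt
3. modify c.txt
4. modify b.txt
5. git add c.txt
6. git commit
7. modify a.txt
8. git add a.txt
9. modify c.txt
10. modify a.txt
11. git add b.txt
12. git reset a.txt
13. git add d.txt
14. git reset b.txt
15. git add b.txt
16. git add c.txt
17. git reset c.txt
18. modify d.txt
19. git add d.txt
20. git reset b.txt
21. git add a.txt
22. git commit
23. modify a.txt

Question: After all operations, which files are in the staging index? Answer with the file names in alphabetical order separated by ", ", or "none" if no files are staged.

After op 1 (modify e.txt): modified={e.txt} staged={none}
After op 2 (modify d.txt): modified={d.txt, e.txt} staged={none}
After op 3 (modify c.txt): modified={c.txt, d.txt, e.txt} staged={none}
After op 4 (modify b.txt): modified={b.txt, c.txt, d.txt, e.txt} staged={none}
After op 5 (git add c.txt): modified={b.txt, d.txt, e.txt} staged={c.txt}
After op 6 (git commit): modified={b.txt, d.txt, e.txt} staged={none}
After op 7 (modify a.txt): modified={a.txt, b.txt, d.txt, e.txt} staged={none}
After op 8 (git add a.txt): modified={b.txt, d.txt, e.txt} staged={a.txt}
After op 9 (modify c.txt): modified={b.txt, c.txt, d.txt, e.txt} staged={a.txt}
After op 10 (modify a.txt): modified={a.txt, b.txt, c.txt, d.txt, e.txt} staged={a.txt}
After op 11 (git add b.txt): modified={a.txt, c.txt, d.txt, e.txt} staged={a.txt, b.txt}
After op 12 (git reset a.txt): modified={a.txt, c.txt, d.txt, e.txt} staged={b.txt}
After op 13 (git add d.txt): modified={a.txt, c.txt, e.txt} staged={b.txt, d.txt}
After op 14 (git reset b.txt): modified={a.txt, b.txt, c.txt, e.txt} staged={d.txt}
After op 15 (git add b.txt): modified={a.txt, c.txt, e.txt} staged={b.txt, d.txt}
After op 16 (git add c.txt): modified={a.txt, e.txt} staged={b.txt, c.txt, d.txt}
After op 17 (git reset c.txt): modified={a.txt, c.txt, e.txt} staged={b.txt, d.txt}
After op 18 (modify d.txt): modified={a.txt, c.txt, d.txt, e.txt} staged={b.txt, d.txt}
After op 19 (git add d.txt): modified={a.txt, c.txt, e.txt} staged={b.txt, d.txt}
After op 20 (git reset b.txt): modified={a.txt, b.txt, c.txt, e.txt} staged={d.txt}
After op 21 (git add a.txt): modified={b.txt, c.txt, e.txt} staged={a.txt, d.txt}
After op 22 (git commit): modified={b.txt, c.txt, e.txt} staged={none}
After op 23 (modify a.txt): modified={a.txt, b.txt, c.txt, e.txt} staged={none}

Answer: none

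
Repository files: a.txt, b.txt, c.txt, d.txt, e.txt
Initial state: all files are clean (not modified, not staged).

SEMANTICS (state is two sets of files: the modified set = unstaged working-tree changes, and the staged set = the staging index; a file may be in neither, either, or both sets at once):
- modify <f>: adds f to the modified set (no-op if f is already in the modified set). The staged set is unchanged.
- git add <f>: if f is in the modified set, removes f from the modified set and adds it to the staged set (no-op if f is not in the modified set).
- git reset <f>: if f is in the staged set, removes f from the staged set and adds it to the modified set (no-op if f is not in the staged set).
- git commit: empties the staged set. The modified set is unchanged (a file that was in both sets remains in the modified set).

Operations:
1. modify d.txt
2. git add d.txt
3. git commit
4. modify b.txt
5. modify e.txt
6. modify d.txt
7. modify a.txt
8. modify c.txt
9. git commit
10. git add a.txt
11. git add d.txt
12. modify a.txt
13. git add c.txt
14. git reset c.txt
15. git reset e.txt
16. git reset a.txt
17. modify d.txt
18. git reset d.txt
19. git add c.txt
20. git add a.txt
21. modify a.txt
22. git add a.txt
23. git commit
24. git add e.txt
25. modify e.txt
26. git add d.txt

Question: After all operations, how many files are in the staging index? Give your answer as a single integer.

After op 1 (modify d.txt): modified={d.txt} staged={none}
After op 2 (git add d.txt): modified={none} staged={d.txt}
After op 3 (git commit): modified={none} staged={none}
After op 4 (modify b.txt): modified={b.txt} staged={none}
After op 5 (modify e.txt): modified={b.txt, e.txt} staged={none}
After op 6 (modify d.txt): modified={b.txt, d.txt, e.txt} staged={none}
After op 7 (modify a.txt): modified={a.txt, b.txt, d.txt, e.txt} staged={none}
After op 8 (modify c.txt): modified={a.txt, b.txt, c.txt, d.txt, e.txt} staged={none}
After op 9 (git commit): modified={a.txt, b.txt, c.txt, d.txt, e.txt} staged={none}
After op 10 (git add a.txt): modified={b.txt, c.txt, d.txt, e.txt} staged={a.txt}
After op 11 (git add d.txt): modified={b.txt, c.txt, e.txt} staged={a.txt, d.txt}
After op 12 (modify a.txt): modified={a.txt, b.txt, c.txt, e.txt} staged={a.txt, d.txt}
After op 13 (git add c.txt): modified={a.txt, b.txt, e.txt} staged={a.txt, c.txt, d.txt}
After op 14 (git reset c.txt): modified={a.txt, b.txt, c.txt, e.txt} staged={a.txt, d.txt}
After op 15 (git reset e.txt): modified={a.txt, b.txt, c.txt, e.txt} staged={a.txt, d.txt}
After op 16 (git reset a.txt): modified={a.txt, b.txt, c.txt, e.txt} staged={d.txt}
After op 17 (modify d.txt): modified={a.txt, b.txt, c.txt, d.txt, e.txt} staged={d.txt}
After op 18 (git reset d.txt): modified={a.txt, b.txt, c.txt, d.txt, e.txt} staged={none}
After op 19 (git add c.txt): modified={a.txt, b.txt, d.txt, e.txt} staged={c.txt}
After op 20 (git add a.txt): modified={b.txt, d.txt, e.txt} staged={a.txt, c.txt}
After op 21 (modify a.txt): modified={a.txt, b.txt, d.txt, e.txt} staged={a.txt, c.txt}
After op 22 (git add a.txt): modified={b.txt, d.txt, e.txt} staged={a.txt, c.txt}
After op 23 (git commit): modified={b.txt, d.txt, e.txt} staged={none}
After op 24 (git add e.txt): modified={b.txt, d.txt} staged={e.txt}
After op 25 (modify e.txt): modified={b.txt, d.txt, e.txt} staged={e.txt}
After op 26 (git add d.txt): modified={b.txt, e.txt} staged={d.txt, e.txt}
Final staged set: {d.txt, e.txt} -> count=2

Answer: 2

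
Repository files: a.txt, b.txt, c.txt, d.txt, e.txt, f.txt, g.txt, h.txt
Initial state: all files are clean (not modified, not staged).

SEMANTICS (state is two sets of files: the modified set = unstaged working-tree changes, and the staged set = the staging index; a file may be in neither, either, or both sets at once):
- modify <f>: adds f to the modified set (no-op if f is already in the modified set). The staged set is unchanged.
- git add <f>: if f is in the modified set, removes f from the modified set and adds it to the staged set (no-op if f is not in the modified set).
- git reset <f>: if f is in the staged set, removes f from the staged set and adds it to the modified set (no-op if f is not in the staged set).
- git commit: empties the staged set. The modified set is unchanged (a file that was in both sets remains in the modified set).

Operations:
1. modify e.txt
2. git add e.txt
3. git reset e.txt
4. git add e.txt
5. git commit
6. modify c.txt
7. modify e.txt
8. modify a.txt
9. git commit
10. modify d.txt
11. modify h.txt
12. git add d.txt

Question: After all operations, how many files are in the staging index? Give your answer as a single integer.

Answer: 1

Derivation:
After op 1 (modify e.txt): modified={e.txt} staged={none}
After op 2 (git add e.txt): modified={none} staged={e.txt}
After op 3 (git reset e.txt): modified={e.txt} staged={none}
After op 4 (git add e.txt): modified={none} staged={e.txt}
After op 5 (git commit): modified={none} staged={none}
After op 6 (modify c.txt): modified={c.txt} staged={none}
After op 7 (modify e.txt): modified={c.txt, e.txt} staged={none}
After op 8 (modify a.txt): modified={a.txt, c.txt, e.txt} staged={none}
After op 9 (git commit): modified={a.txt, c.txt, e.txt} staged={none}
After op 10 (modify d.txt): modified={a.txt, c.txt, d.txt, e.txt} staged={none}
After op 11 (modify h.txt): modified={a.txt, c.txt, d.txt, e.txt, h.txt} staged={none}
After op 12 (git add d.txt): modified={a.txt, c.txt, e.txt, h.txt} staged={d.txt}
Final staged set: {d.txt} -> count=1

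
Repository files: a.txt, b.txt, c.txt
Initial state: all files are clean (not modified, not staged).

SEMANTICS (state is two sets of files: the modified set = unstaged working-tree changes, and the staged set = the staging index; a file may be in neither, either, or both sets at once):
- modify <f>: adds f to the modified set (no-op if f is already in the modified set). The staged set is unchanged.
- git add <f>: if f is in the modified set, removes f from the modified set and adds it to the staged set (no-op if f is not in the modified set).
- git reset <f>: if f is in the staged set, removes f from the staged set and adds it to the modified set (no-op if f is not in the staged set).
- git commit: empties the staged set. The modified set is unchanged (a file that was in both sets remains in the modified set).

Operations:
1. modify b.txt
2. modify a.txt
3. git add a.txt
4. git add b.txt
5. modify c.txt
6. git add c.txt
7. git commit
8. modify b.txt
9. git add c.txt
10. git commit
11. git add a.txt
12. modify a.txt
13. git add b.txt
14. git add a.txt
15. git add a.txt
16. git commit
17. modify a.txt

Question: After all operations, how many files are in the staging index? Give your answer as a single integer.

After op 1 (modify b.txt): modified={b.txt} staged={none}
After op 2 (modify a.txt): modified={a.txt, b.txt} staged={none}
After op 3 (git add a.txt): modified={b.txt} staged={a.txt}
After op 4 (git add b.txt): modified={none} staged={a.txt, b.txt}
After op 5 (modify c.txt): modified={c.txt} staged={a.txt, b.txt}
After op 6 (git add c.txt): modified={none} staged={a.txt, b.txt, c.txt}
After op 7 (git commit): modified={none} staged={none}
After op 8 (modify b.txt): modified={b.txt} staged={none}
After op 9 (git add c.txt): modified={b.txt} staged={none}
After op 10 (git commit): modified={b.txt} staged={none}
After op 11 (git add a.txt): modified={b.txt} staged={none}
After op 12 (modify a.txt): modified={a.txt, b.txt} staged={none}
After op 13 (git add b.txt): modified={a.txt} staged={b.txt}
After op 14 (git add a.txt): modified={none} staged={a.txt, b.txt}
After op 15 (git add a.txt): modified={none} staged={a.txt, b.txt}
After op 16 (git commit): modified={none} staged={none}
After op 17 (modify a.txt): modified={a.txt} staged={none}
Final staged set: {none} -> count=0

Answer: 0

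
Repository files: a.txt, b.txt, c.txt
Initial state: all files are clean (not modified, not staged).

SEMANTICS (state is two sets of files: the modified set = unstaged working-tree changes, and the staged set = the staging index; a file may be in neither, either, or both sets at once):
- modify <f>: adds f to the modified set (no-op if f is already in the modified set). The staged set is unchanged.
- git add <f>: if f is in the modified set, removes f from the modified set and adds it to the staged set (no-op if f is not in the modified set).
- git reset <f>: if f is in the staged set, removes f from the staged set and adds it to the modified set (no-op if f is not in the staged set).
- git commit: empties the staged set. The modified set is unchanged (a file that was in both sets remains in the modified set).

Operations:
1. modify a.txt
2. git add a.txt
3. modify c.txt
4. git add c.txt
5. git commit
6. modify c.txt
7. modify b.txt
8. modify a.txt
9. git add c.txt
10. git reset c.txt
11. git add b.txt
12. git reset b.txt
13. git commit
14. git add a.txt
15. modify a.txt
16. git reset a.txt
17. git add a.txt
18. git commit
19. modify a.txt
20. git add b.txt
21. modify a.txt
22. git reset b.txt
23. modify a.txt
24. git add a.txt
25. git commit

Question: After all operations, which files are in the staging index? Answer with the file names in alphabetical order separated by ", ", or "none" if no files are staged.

Answer: none

Derivation:
After op 1 (modify a.txt): modified={a.txt} staged={none}
After op 2 (git add a.txt): modified={none} staged={a.txt}
After op 3 (modify c.txt): modified={c.txt} staged={a.txt}
After op 4 (git add c.txt): modified={none} staged={a.txt, c.txt}
After op 5 (git commit): modified={none} staged={none}
After op 6 (modify c.txt): modified={c.txt} staged={none}
After op 7 (modify b.txt): modified={b.txt, c.txt} staged={none}
After op 8 (modify a.txt): modified={a.txt, b.txt, c.txt} staged={none}
After op 9 (git add c.txt): modified={a.txt, b.txt} staged={c.txt}
After op 10 (git reset c.txt): modified={a.txt, b.txt, c.txt} staged={none}
After op 11 (git add b.txt): modified={a.txt, c.txt} staged={b.txt}
After op 12 (git reset b.txt): modified={a.txt, b.txt, c.txt} staged={none}
After op 13 (git commit): modified={a.txt, b.txt, c.txt} staged={none}
After op 14 (git add a.txt): modified={b.txt, c.txt} staged={a.txt}
After op 15 (modify a.txt): modified={a.txt, b.txt, c.txt} staged={a.txt}
After op 16 (git reset a.txt): modified={a.txt, b.txt, c.txt} staged={none}
After op 17 (git add a.txt): modified={b.txt, c.txt} staged={a.txt}
After op 18 (git commit): modified={b.txt, c.txt} staged={none}
After op 19 (modify a.txt): modified={a.txt, b.txt, c.txt} staged={none}
After op 20 (git add b.txt): modified={a.txt, c.txt} staged={b.txt}
After op 21 (modify a.txt): modified={a.txt, c.txt} staged={b.txt}
After op 22 (git reset b.txt): modified={a.txt, b.txt, c.txt} staged={none}
After op 23 (modify a.txt): modified={a.txt, b.txt, c.txt} staged={none}
After op 24 (git add a.txt): modified={b.txt, c.txt} staged={a.txt}
After op 25 (git commit): modified={b.txt, c.txt} staged={none}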